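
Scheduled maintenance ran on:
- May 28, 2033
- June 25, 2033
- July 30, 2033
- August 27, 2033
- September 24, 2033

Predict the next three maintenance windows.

October 29, 2033; November 26, 2033; December 31, 2033

These are Saturdays with 28, 35, 28, 28-day gaps.
Each is the final Saturday of its month — July 30, 2033 is past the 28th, so '4th Saturday' doesn't fit.
October 2033 ends with Saturday October 29, 2033.
Last Saturday of November 2033: November 26, 2033.
Last Saturday of December 2033: December 31, 2033.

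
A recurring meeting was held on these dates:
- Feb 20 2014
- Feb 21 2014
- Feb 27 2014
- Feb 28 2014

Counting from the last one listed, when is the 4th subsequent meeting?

Mar 14 2014

Gaps: 1, 6, 1 days — not constant, but cyclic with period 2.
The events fall on every Thursday and Friday.
The following Thursday is Mar 6 2014.
The following Friday is Mar 7 2014.
Next Thursday: Mar 13 2014.
The following Friday is Mar 14 2014.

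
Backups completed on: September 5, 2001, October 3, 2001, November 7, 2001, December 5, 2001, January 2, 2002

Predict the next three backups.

February 6, 2002; March 6, 2002; April 3, 2002

These are Wednesdays at 28- or 35-day spacing (28, 35, 28, 28).
The pattern: 1st Wednesday of the month.
February 2002 — 1st Wednesday is February 6, 2002.
1st Wednesday of March 2002: March 6, 2002.
1st Wednesday of April 2002: April 3, 2002.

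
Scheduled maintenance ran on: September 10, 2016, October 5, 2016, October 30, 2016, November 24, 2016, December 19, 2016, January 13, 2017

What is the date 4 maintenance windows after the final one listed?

April 23, 2017

Every event comes 25 days after the last (25, 25, 25, 25, 25).
January 13, 2017 + 25 days = February 7, 2017.
February 7, 2017 + 25 days = March 4, 2017.
March 4, 2017 + 25 days = March 29, 2017.
March 29, 2017 + 25 days = April 23, 2017.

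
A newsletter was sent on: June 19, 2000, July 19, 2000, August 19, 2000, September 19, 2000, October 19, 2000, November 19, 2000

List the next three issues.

December 19, 2000; January 19, 2001; February 19, 2001

Gaps: 30, 31, 31, 30, 31 days — not constant. Every event is on the 19th of the month.
Pattern: the 19th of each month.
December 2000: December 19, 2000.
January 2001: January 19, 2001.
Next: February 2001 → February 19, 2001.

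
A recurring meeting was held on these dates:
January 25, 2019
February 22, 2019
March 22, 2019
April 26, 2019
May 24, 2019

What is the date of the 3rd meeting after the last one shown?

August 23, 2019

These are Fridays at 28- or 35-day spacing (28, 28, 35, 28).
The pattern: 4th Friday of the month.
4th Friday of June 2019: June 28, 2019.
July 2019 — 4th Friday is July 26, 2019.
4th Friday of August 2019: August 23, 2019.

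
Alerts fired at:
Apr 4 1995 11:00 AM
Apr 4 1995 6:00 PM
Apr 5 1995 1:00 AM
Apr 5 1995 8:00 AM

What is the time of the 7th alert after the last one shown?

Apr 7 1995 9:00 AM

Gaps: 7, 7, 7 hours — each event is 7 hours after the previous one.
Apr 5 1995 8:00 AM + 7 h = Apr 5 1995 3:00 PM.
Apr 5 1995 3:00 PM + 7 h = Apr 5 1995 10:00 PM.
Apr 5 1995 10:00 PM + 7 h = Apr 6 1995 5:00 AM.
Apr 6 1995 5:00 AM + 7 h = Apr 6 1995 12:00 PM.
Apr 6 1995 12:00 PM + 7 h = Apr 6 1995 7:00 PM.
Apr 6 1995 7:00 PM + 7 h = Apr 7 1995 2:00 AM.
Apr 7 1995 2:00 AM + 7 h = Apr 7 1995 9:00 AM.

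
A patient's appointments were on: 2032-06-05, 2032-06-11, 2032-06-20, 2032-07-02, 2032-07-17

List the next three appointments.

2032-08-04, 2032-08-25, 2032-09-18

The spacing grows by 3 each time: 6, 9, 12, 15 days.
Next gap: 18 days. 2032-07-17 + 18 days = 2032-08-04.
Next gap: 21 days. 2032-08-04 + 21 days = 2032-08-25.
Next gap: 24 days. 2032-08-25 + 24 days = 2032-09-18.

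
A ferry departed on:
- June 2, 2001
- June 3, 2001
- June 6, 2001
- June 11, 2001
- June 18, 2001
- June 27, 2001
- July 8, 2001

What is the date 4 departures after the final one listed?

September 10, 2001

Intervals are 1, 3, 5, 7, 9, 11 days — an arithmetic progression with common difference 2.
Next gap: 13 days. July 8, 2001 + 13 days = July 21, 2001.
Next gap: 15 days. July 21, 2001 + 15 days = August 5, 2001.
Next gap: 17 days. August 5, 2001 + 17 days = August 22, 2001.
Next gap: 19 days. August 22, 2001 + 19 days = September 10, 2001.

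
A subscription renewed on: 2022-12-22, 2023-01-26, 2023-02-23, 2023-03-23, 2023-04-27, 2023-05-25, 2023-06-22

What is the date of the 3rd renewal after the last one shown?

2023-09-28

These are Thursdays at 28- or 35-day spacing (35, 28, 28, 35, 28, 28).
The pattern: 4th Thursday of the month.
4th Thursday of July 2023: 2023-07-27.
August 2023 — 4th Thursday is 2023-08-24.
4th Thursday of September 2023: 2023-09-28.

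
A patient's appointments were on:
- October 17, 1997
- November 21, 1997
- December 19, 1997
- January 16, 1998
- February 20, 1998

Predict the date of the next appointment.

All dates are Fridays, 35, 28, 28, 35 days apart.
Specifically, the 3rd Friday of each month.
March 1998 — 3rd Friday is March 20, 1998.

March 20, 1998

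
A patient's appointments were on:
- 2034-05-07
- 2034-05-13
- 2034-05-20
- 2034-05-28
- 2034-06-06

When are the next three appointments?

2034-06-16, 2034-06-27, 2034-07-09

Gaps: 6, 7, 8, 9 days — each gap is 1 larger than the previous one.
Next gap: 10 days. 2034-06-06 + 10 days = 2034-06-16.
Next gap: 11 days. 2034-06-16 + 11 days = 2034-06-27.
Next gap: 12 days. 2034-06-27 + 12 days = 2034-07-09.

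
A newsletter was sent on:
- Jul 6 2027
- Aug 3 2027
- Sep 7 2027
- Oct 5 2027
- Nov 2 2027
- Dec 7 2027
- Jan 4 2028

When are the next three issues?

Feb 1 2028, Mar 7 2028, Apr 4 2028

All dates are Tuesdays, 28, 35, 28, 28, 35, 28 days apart.
Specifically, the 1st Tuesday of each month.
1st Tuesday of February 2028: Feb 1 2028.
1st Tuesday of March 2028: Mar 7 2028.
1st Tuesday of April 2028: Apr 4 2028.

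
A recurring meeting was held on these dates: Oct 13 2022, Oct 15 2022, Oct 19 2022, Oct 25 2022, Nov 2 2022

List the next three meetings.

Nov 12 2022, Nov 24 2022, Dec 8 2022

Intervals are 2, 4, 6, 8 days — an arithmetic progression with common difference 2.
Next gap: 10 days. Nov 2 2022 + 10 days = Nov 12 2022.
Next gap: 12 days. Nov 12 2022 + 12 days = Nov 24 2022.
Next gap: 14 days. Nov 24 2022 + 14 days = Dec 8 2022.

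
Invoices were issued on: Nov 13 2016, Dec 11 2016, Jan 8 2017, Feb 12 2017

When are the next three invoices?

Mar 12 2017, Apr 9 2017, May 14 2017

Gaps: 28, 28, 35 days — a mix of 28 and 35. Every date is a Sunday.
Each is the 2nd Sunday of its month.
March 2017 — 2nd Sunday is Mar 12 2017.
2nd Sunday of April 2017: Apr 9 2017.
2nd Sunday of May 2017: May 14 2017.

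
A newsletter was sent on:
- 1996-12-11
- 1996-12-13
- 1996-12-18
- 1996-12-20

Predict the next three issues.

1996-12-25, 1996-12-27, 1997-01-01

Every event lands on a Wednesday or Friday (gaps cycle 2, 5, 2).
So the schedule is: every Wednesday and Friday.
The following Wednesday is 1996-12-25.
The following Friday is 1996-12-27.
Next Wednesday: 1997-01-01.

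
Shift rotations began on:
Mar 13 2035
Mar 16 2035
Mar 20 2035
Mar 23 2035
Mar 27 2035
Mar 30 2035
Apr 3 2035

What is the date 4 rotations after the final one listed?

Apr 17 2035

Gaps: 3, 4, 3, 4, 3, 4 days — not constant, but cyclic with period 2.
The events fall on every Tuesday and Friday.
The following Friday is Apr 6 2035.
The following Tuesday is Apr 10 2035.
The following Friday is Apr 13 2035.
The following Tuesday is Apr 17 2035.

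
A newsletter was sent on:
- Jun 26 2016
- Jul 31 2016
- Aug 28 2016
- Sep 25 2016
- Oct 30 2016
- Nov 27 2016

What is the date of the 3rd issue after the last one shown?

These are Sundays with 35, 28, 28, 35, 28-day gaps.
Each is the final Sunday of its month — Jul 31 2016 is past the 28th, so '4th Sunday' doesn't fit.
December 2016 ends with Sunday Dec 25 2016.
January 2017 ends with Sunday Jan 29 2017.
February 2017 ends with Sunday Feb 26 2017.

Feb 26 2017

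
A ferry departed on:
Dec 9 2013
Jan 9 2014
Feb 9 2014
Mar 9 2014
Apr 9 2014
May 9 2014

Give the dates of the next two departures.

Jun 9 2014, Jul 9 2014

Each date is the 9th; the gaps (31, 31, 28, 31, 30) track the month lengths.
The rule is the 9th of each month.
Next: June 2014 → Jun 9 2014.
July 2014: Jul 9 2014.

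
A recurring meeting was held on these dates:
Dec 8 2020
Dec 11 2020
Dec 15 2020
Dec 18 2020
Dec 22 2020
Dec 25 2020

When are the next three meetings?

Every event lands on a Tuesday or Friday (gaps cycle 3, 4, 3, 4, 3).
So the schedule is: every Tuesday and Friday.
The following Tuesday is Dec 29 2020.
The following Friday is Jan 1 2021.
The following Tuesday is Jan 5 2021.

Dec 29 2020, Jan 1 2021, Jan 5 2021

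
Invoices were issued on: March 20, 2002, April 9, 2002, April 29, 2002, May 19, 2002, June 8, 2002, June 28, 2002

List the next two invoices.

July 18, 2002; August 7, 2002

Gaps between consecutive events: 20, 20, 20, 20, 20 days — a constant 20-day interval.
June 28, 2002 + 20 days = July 18, 2002.
July 18, 2002 + 20 days = August 7, 2002.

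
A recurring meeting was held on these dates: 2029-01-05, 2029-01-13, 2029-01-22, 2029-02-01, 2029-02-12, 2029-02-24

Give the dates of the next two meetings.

Gaps: 8, 9, 10, 11, 12 days — each gap is 1 larger than the previous one.
Next gap: 13 days. 2029-02-24 + 13 days = 2029-03-09.
Next gap: 14 days. 2029-03-09 + 14 days = 2029-03-23.

2029-03-09, 2029-03-23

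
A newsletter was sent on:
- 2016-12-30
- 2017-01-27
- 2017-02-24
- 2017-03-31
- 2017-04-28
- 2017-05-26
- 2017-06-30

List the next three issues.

2017-07-28, 2017-08-25, 2017-09-29

All Fridays; the gaps (28, 28, 35, 28, 28, 35) vary with month length.
This is the last Friday of each month.
Last Friday of July 2017: 2017-07-28.
Last Friday of August 2017: 2017-08-25.
September 2017 ends with Friday 2017-09-29.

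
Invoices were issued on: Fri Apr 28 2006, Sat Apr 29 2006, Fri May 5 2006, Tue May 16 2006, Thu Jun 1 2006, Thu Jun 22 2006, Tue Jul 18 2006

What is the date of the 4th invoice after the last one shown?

Gaps: 1, 6, 11, 16, 21, 26 days — each gap is 5 larger than the previous one.
Next gap: 31 days. Tue Jul 18 2006 + 31 days = Fri Aug 18 2006.
Next gap: 36 days. Fri Aug 18 2006 + 36 days = Sat Sep 23 2006.
Next gap: 41 days. Sat Sep 23 2006 + 41 days = Fri Nov 3 2006.
Next gap: 46 days. Fri Nov 3 2006 + 46 days = Tue Dec 19 2006.

Tue Dec 19 2006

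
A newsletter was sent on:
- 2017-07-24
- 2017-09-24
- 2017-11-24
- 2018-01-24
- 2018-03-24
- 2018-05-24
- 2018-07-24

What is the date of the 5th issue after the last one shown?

2019-05-24

The day-of-month is always 24 (62, 61, 61, 59, 61, 61 days between events).
So this recurs on the 24th of every 2 months.
September 2018: 2018-09-24.
Next: November 2018 → 2018-11-24.
Next: January 2019 → 2019-01-24.
Next: March 2019 → 2019-03-24.
May 2019: 2019-05-24.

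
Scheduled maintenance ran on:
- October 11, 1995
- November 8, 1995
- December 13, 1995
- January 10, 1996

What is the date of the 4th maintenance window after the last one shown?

May 8, 1996

Gaps: 28, 35, 28 days — a mix of 28 and 35. Every date is a Wednesday.
Each is the 2nd Wednesday of its month.
2nd Wednesday of February 1996: February 14, 1996.
2nd Wednesday of March 1996: March 13, 1996.
2nd Wednesday of April 1996: April 10, 1996.
2nd Wednesday of May 1996: May 8, 1996.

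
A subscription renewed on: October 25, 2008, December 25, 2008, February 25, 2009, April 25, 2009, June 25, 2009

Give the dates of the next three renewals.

August 25, 2009; October 25, 2009; December 25, 2009

The day-of-month is always 25 (61, 62, 59, 61 days between events).
So this recurs on the 25th of every 2 months.
Next: August 2009 → August 25, 2009.
Next: October 2009 → October 25, 2009.
Next: December 2009 → December 25, 2009.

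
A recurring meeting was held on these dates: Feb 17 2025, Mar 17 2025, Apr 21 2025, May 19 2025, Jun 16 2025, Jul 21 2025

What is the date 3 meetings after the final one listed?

These are Mondays at 28- or 35-day spacing (28, 35, 28, 28, 35).
The pattern: 3rd Monday of the month.
August 2025 — 3rd Monday is Aug 18 2025.
3rd Monday of September 2025: Sep 15 2025.
3rd Monday of October 2025: Oct 20 2025.

Oct 20 2025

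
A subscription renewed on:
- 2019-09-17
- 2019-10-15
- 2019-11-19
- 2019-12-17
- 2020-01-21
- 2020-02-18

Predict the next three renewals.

2020-03-17, 2020-04-21, 2020-05-19

All dates are Tuesdays, 28, 35, 28, 35, 28 days apart.
Specifically, the 3rd Tuesday of each month.
3rd Tuesday of March 2020: 2020-03-17.
April 2020 — 3rd Tuesday is 2020-04-21.
3rd Tuesday of May 2020: 2020-05-19.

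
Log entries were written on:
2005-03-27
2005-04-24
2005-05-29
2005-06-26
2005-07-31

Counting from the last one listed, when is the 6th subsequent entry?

2006-01-29

These are Sundays with 28, 35, 28, 35-day gaps.
Each is the final Sunday of its month — 2005-05-29 is past the 28th, so '4th Sunday' doesn't fit.
August 2005 ends with Sunday 2005-08-28.
Last Sunday of September 2005: 2005-09-25.
October 2005 ends with Sunday 2005-10-30.
Last Sunday of November 2005: 2005-11-27.
December 2005 ends with Sunday 2005-12-25.
January 2006 ends with Sunday 2006-01-29.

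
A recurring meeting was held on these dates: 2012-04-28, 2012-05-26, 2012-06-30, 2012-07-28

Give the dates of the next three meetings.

2012-08-25, 2012-09-29, 2012-10-27

Every date is a Saturday; gaps 28, 35, 28 days.
Each is the last Saturday of its month (at least one falls on the 29th or later, ruling out '4th Saturday').
Last Saturday of August 2012: 2012-08-25.
Last Saturday of September 2012: 2012-09-29.
Last Saturday of October 2012: 2012-10-27.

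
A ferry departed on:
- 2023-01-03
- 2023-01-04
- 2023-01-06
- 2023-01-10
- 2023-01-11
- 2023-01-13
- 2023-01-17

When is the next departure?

Every event lands on a Tuesday or Wednesday or Friday (gaps cycle 1, 2, 4, 1, 2, 4).
So the schedule is: every Tuesday, Wednesday and Friday.
Next Wednesday: 2023-01-18.

2023-01-18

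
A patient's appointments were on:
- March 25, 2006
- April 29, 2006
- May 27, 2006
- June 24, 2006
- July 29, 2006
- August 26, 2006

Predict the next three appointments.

All Saturdays; the gaps (35, 28, 28, 35, 28) vary with month length.
This is the last Saturday of each month.
September 2006 ends with Saturday September 30, 2006.
October 2006 ends with Saturday October 28, 2006.
Last Saturday of November 2006: November 25, 2006.

September 30, 2006; October 28, 2006; November 25, 2006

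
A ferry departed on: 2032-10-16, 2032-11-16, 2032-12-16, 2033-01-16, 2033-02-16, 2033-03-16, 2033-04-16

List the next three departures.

2033-05-16, 2033-06-16, 2033-07-16

Gaps: 31, 30, 31, 31, 28, 31 days — not constant. Every event is on the 16th of the month.
Pattern: the 16th of each month.
Next: May 2033 → 2033-05-16.
Next: June 2033 → 2033-06-16.
July 2033: 2033-07-16.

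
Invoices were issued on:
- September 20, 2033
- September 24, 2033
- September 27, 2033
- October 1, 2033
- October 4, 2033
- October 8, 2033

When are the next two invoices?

The gap pattern 4, 3, 4, 3, 4 repeats every 2 events.
These are the Tuesdays and Saturdays of each week.
The following Tuesday is October 11, 2033.
Next Saturday: October 15, 2033.

October 11, 2033; October 15, 2033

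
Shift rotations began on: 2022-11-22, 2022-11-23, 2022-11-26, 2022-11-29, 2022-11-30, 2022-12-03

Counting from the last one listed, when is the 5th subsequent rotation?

2022-12-14

The gap pattern 1, 3, 3, 1, 3 repeats every 3 events.
These are the Tuesdays, Wednesdays and Saturdays of each week.
The following Tuesday is 2022-12-06.
The following Wednesday is 2022-12-07.
Next Saturday: 2022-12-10.
Next Tuesday: 2022-12-13.
The following Wednesday is 2022-12-14.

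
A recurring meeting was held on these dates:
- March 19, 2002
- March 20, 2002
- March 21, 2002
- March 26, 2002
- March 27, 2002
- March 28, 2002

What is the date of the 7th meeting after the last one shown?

Gaps: 1, 1, 5, 1, 1 days — not constant, but cyclic with period 3.
The events fall on every Tuesday, Wednesday and Thursday.
The following Tuesday is April 2, 2002.
Next Wednesday: April 3, 2002.
Next Thursday: April 4, 2002.
The following Tuesday is April 9, 2002.
The following Wednesday is April 10, 2002.
The following Thursday is April 11, 2002.
Next Tuesday: April 16, 2002.

April 16, 2002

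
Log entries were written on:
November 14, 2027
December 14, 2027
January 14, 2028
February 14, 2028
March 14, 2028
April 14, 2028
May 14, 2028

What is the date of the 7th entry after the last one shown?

Gaps: 30, 31, 31, 29, 31, 30 days — not constant. Every event is on the 14th of the month.
Pattern: the 14th of each month.
June 2028: June 14, 2028.
Next: July 2028 → July 14, 2028.
August 2028: August 14, 2028.
Next: September 2028 → September 14, 2028.
Next: October 2028 → October 14, 2028.
November 2028: November 14, 2028.
December 2028: December 14, 2028.

December 14, 2028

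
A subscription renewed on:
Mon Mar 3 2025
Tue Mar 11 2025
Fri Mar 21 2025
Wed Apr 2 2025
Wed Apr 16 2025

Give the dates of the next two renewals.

Fri May 2 2025, Tue May 20 2025

The spacing grows by 2 each time: 8, 10, 12, 14 days.
Next gap: 16 days. Wed Apr 16 2025 + 16 days = Fri May 2 2025.
Next gap: 18 days. Fri May 2 2025 + 18 days = Tue May 20 2025.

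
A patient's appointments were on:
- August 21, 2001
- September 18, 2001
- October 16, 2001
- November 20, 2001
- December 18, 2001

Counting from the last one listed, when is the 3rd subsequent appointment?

March 19, 2002

All dates are Tuesdays, 28, 28, 35, 28 days apart.
Specifically, the 3rd Tuesday of each month.
3rd Tuesday of January 2002: January 15, 2002.
February 2002 — 3rd Tuesday is February 19, 2002.
3rd Tuesday of March 2002: March 19, 2002.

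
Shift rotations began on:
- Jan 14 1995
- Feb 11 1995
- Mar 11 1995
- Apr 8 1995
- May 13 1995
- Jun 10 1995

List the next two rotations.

Gaps: 28, 28, 28, 35, 28 days — a mix of 28 and 35. Every date is a Saturday.
Each is the 2nd Saturday of its month.
July 1995 — 2nd Saturday is Jul 8 1995.
2nd Saturday of August 1995: Aug 12 1995.

Jul 8 1995, Aug 12 1995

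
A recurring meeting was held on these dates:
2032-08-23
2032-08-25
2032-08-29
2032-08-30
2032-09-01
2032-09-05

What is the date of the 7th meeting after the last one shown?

2032-09-20

Gaps: 2, 4, 1, 2, 4 days — not constant, but cyclic with period 3.
The events fall on every Monday, Wednesday and Sunday.
Next Monday: 2032-09-06.
Next Wednesday: 2032-09-08.
The following Sunday is 2032-09-12.
The following Monday is 2032-09-13.
The following Wednesday is 2032-09-15.
The following Sunday is 2032-09-19.
The following Monday is 2032-09-20.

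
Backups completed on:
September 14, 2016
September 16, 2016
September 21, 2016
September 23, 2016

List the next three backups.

Every event lands on a Wednesday or Friday (gaps cycle 2, 5, 2).
So the schedule is: every Wednesday and Friday.
The following Wednesday is September 28, 2016.
Next Friday: September 30, 2016.
Next Wednesday: October 5, 2016.

September 28, 2016; September 30, 2016; October 5, 2016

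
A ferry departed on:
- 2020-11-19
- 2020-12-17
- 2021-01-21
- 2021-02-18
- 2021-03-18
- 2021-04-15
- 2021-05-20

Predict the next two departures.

2021-06-17, 2021-07-15

These are Thursdays at 28- or 35-day spacing (28, 35, 28, 28, 28, 35).
The pattern: 3rd Thursday of the month.
June 2021 — 3rd Thursday is 2021-06-17.
July 2021 — 3rd Thursday is 2021-07-15.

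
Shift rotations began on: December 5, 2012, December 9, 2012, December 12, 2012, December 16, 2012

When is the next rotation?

The gap pattern 4, 3, 4 repeats every 2 events.
These are the Wednesdays and Sundays of each week.
Next Wednesday: December 19, 2012.

December 19, 2012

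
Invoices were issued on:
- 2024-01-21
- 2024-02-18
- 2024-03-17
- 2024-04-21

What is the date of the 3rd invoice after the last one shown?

2024-07-21

All dates are Sundays, 28, 28, 35 days apart.
Specifically, the 3rd Sunday of each month.
May 2024 — 3rd Sunday is 2024-05-19.
3rd Sunday of June 2024: 2024-06-16.
July 2024 — 3rd Sunday is 2024-07-21.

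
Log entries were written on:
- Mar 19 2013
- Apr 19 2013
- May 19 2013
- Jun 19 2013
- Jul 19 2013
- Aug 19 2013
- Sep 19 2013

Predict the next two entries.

Gaps: 31, 30, 31, 30, 31, 31 days — not constant. Every event is on the 19th of the month.
Pattern: the 19th of each month.
October 2013: Oct 19 2013.
November 2013: Nov 19 2013.

Oct 19 2013, Nov 19 2013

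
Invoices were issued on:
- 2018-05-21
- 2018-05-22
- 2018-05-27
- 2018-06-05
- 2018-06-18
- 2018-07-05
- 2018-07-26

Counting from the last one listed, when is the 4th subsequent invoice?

Intervals are 1, 5, 9, 13, 17, 21 days — an arithmetic progression with common difference 4.
Next gap: 25 days. 2018-07-26 + 25 days = 2018-08-20.
Next gap: 29 days. 2018-08-20 + 29 days = 2018-09-18.
Next gap: 33 days. 2018-09-18 + 33 days = 2018-10-21.
Next gap: 37 days. 2018-10-21 + 37 days = 2018-11-27.

2018-11-27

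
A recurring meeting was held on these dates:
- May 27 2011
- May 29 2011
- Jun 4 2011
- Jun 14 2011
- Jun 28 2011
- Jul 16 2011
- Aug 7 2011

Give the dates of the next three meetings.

The spacing grows by 4 each time: 2, 6, 10, 14, 18, 22 days.
Next gap: 26 days. Aug 7 2011 + 26 days = Sep 2 2011.
Next gap: 30 days. Sep 2 2011 + 30 days = Oct 2 2011.
Next gap: 34 days. Oct 2 2011 + 34 days = Nov 5 2011.

Sep 2 2011, Oct 2 2011, Nov 5 2011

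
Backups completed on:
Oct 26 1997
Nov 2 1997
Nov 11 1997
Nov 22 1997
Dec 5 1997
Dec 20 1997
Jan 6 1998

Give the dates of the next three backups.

Jan 25 1998, Feb 15 1998, Mar 10 1998

The spacing grows by 2 each time: 7, 9, 11, 13, 15, 17 days.
Next gap: 19 days. Jan 6 1998 + 19 days = Jan 25 1998.
Next gap: 21 days. Jan 25 1998 + 21 days = Feb 15 1998.
Next gap: 23 days. Feb 15 1998 + 23 days = Mar 10 1998.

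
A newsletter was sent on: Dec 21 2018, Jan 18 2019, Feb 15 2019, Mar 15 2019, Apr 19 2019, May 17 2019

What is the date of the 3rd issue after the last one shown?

Aug 16 2019

Gaps: 28, 28, 28, 35, 28 days — a mix of 28 and 35. Every date is a Friday.
Each is the 3rd Friday of its month.
3rd Friday of June 2019: Jun 21 2019.
3rd Friday of July 2019: Jul 19 2019.
August 2019 — 3rd Friday is Aug 16 2019.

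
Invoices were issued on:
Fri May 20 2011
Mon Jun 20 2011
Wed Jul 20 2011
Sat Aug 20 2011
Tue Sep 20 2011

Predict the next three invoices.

Each date is the 20th; the gaps (31, 30, 31, 31) track the month lengths.
The rule is the 20th of each month.
October 2011: Thu Oct 20 2011.
Next: November 2011 → Sun Nov 20 2011.
Next: December 2011 → Tue Dec 20 2011.

Thu Oct 20 2011, Sun Nov 20 2011, Tue Dec 20 2011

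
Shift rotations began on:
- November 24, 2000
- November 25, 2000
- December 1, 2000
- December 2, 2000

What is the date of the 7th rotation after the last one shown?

December 29, 2000

Every event lands on a Friday or Saturday (gaps cycle 1, 6, 1).
So the schedule is: every Friday and Saturday.
The following Friday is December 8, 2000.
The following Saturday is December 9, 2000.
The following Friday is December 15, 2000.
The following Saturday is December 16, 2000.
Next Friday: December 22, 2000.
The following Saturday is December 23, 2000.
Next Friday: December 29, 2000.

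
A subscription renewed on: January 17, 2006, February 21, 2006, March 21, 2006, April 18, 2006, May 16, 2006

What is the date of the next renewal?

Gaps: 35, 28, 28, 28 days — a mix of 28 and 35. Every date is a Tuesday.
Each is the 3rd Tuesday of its month.
3rd Tuesday of June 2006: June 20, 2006.

June 20, 2006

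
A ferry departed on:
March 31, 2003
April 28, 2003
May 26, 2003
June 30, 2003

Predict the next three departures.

Every date is a Monday; gaps 28, 28, 35 days.
Each is the last Monday of its month (at least one falls on the 29th or later, ruling out '4th Monday').
July 2003 ends with Monday July 28, 2003.
August 2003 ends with Monday August 25, 2003.
September 2003 ends with Monday September 29, 2003.

July 28, 2003; August 25, 2003; September 29, 2003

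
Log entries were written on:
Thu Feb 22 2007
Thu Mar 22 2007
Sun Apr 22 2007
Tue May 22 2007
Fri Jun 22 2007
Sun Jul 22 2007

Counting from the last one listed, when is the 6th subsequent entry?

Each date is the 22nd; the gaps (28, 31, 30, 31, 30) track the month lengths.
The rule is the 22nd of each month.
Next: August 2007 → Wed Aug 22 2007.
Next: September 2007 → Sat Sep 22 2007.
October 2007: Mon Oct 22 2007.
November 2007: Thu Nov 22 2007.
December 2007: Sat Dec 22 2007.
January 2008: Tue Jan 22 2008.

Tue Jan 22 2008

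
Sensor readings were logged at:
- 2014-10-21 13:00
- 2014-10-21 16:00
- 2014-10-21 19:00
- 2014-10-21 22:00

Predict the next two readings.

Spacing: 3, 3, 3 h — constant 3 h.
2014-10-21 22:00 + 3 h = 2014-10-22 01:00.
2014-10-22 01:00 + 3 h = 2014-10-22 04:00.

2014-10-22 01:00, 2014-10-22 04:00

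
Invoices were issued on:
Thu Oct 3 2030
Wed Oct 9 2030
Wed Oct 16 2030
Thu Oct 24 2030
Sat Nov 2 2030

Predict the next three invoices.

Tue Nov 12 2030, Sat Nov 23 2030, Thu Dec 5 2030

The spacing grows by 1 each time: 6, 7, 8, 9 days.
Next gap: 10 days. Sat Nov 2 2030 + 10 days = Tue Nov 12 2030.
Next gap: 11 days. Tue Nov 12 2030 + 11 days = Sat Nov 23 2030.
Next gap: 12 days. Sat Nov 23 2030 + 12 days = Thu Dec 5 2030.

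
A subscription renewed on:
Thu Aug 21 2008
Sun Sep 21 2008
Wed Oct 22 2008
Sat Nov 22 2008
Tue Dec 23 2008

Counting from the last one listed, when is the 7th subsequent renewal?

Gaps between consecutive events: 31, 31, 31, 31 days — a constant 31-day interval.
Tue Dec 23 2008 + 31 days = Fri Jan 23 2009.
Fri Jan 23 2009 + 31 days = Mon Feb 23 2009.
Mon Feb 23 2009 + 31 days = Thu Mar 26 2009.
Thu Mar 26 2009 + 31 days = Sun Apr 26 2009.
Sun Apr 26 2009 + 31 days = Wed May 27 2009.
Wed May 27 2009 + 31 days = Sat Jun 27 2009.
Sat Jun 27 2009 + 31 days = Tue Jul 28 2009.

Tue Jul 28 2009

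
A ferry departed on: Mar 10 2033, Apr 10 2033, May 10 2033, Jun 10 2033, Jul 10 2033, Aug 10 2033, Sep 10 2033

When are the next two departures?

Each date is the 10th; the gaps (31, 30, 31, 30, 31, 31) track the month lengths.
The rule is the 10th of each month.
Next: October 2033 → Oct 10 2033.
Next: November 2033 → Nov 10 2033.

Oct 10 2033, Nov 10 2033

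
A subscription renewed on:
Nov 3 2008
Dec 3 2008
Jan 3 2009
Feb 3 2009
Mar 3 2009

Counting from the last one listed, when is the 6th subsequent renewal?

Sep 3 2009

The day-of-month is always 3 (30, 31, 31, 28 days between events).
So this recurs on the 3rd of each month.
April 2009: Apr 3 2009.
Next: May 2009 → May 3 2009.
Next: June 2009 → Jun 3 2009.
July 2009: Jul 3 2009.
August 2009: Aug 3 2009.
Next: September 2009 → Sep 3 2009.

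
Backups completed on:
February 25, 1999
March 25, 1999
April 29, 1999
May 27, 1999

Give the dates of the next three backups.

June 24, 1999; July 29, 1999; August 26, 1999

All Thursdays; the gaps (28, 35, 28) vary with month length.
This is the last Thursday of each month.
Last Thursday of June 1999: June 24, 1999.
July 1999 ends with Thursday July 29, 1999.
August 1999 ends with Thursday August 26, 1999.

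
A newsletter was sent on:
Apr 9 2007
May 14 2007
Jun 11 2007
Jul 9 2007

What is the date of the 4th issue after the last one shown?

Nov 12 2007

These are Mondays at 28- or 35-day spacing (35, 28, 28).
The pattern: 2nd Monday of the month.
2nd Monday of August 2007: Aug 13 2007.
September 2007 — 2nd Monday is Sep 10 2007.
October 2007 — 2nd Monday is Oct 8 2007.
2nd Monday of November 2007: Nov 12 2007.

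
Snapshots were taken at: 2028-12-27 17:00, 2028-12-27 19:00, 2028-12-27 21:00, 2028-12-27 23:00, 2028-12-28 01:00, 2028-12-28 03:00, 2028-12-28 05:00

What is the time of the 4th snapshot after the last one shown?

2028-12-28 13:00

Spacing: 2, 2, 2, 2, 2, 2 h — constant 2 h.
2028-12-28 05:00 + 2 h = 2028-12-28 07:00.
2028-12-28 07:00 + 2 h = 2028-12-28 09:00.
2028-12-28 09:00 + 2 h = 2028-12-28 11:00.
2028-12-28 11:00 + 2 h = 2028-12-28 13:00.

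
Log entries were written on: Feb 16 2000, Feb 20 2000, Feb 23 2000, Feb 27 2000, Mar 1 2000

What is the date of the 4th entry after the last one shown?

Every event lands on a Wednesday or Sunday (gaps cycle 4, 3, 4, 3).
So the schedule is: every Wednesday and Sunday.
Next Sunday: Mar 5 2000.
Next Wednesday: Mar 8 2000.
Next Sunday: Mar 12 2000.
Next Wednesday: Mar 15 2000.

Mar 15 2000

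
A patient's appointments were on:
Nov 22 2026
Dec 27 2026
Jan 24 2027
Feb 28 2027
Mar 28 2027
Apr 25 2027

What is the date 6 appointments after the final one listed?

Oct 24 2027

Gaps: 35, 28, 35, 28, 28 days — a mix of 28 and 35. Every date is a Sunday.
Each is the 4th Sunday of its month.
May 2027 — 4th Sunday is May 23 2027.
4th Sunday of June 2027: Jun 27 2027.
July 2027 — 4th Sunday is Jul 25 2027.
4th Sunday of August 2027: Aug 22 2027.
September 2027 — 4th Sunday is Sep 26 2027.
October 2027 — 4th Sunday is Oct 24 2027.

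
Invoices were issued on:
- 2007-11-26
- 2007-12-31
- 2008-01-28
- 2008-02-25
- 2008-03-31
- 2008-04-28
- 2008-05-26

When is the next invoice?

All Mondays; the gaps (35, 28, 28, 35, 28, 28) vary with month length.
This is the last Monday of each month.
Last Monday of June 2008: 2008-06-30.

2008-06-30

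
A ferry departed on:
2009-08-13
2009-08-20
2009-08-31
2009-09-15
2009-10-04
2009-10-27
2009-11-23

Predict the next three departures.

The spacing grows by 4 each time: 7, 11, 15, 19, 23, 27 days.
Next gap: 31 days. 2009-11-23 + 31 days = 2009-12-24.
Next gap: 35 days. 2009-12-24 + 35 days = 2010-01-28.
Next gap: 39 days. 2010-01-28 + 39 days = 2010-03-08.

2009-12-24, 2010-01-28, 2010-03-08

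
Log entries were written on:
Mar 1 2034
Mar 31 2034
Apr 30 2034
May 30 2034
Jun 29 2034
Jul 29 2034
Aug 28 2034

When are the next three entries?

Every event comes 30 days after the last (30, 30, 30, 30, 30, 30).
Aug 28 2034 + 30 days = Sep 27 2034.
Sep 27 2034 + 30 days = Oct 27 2034.
Oct 27 2034 + 30 days = Nov 26 2034.

Sep 27 2034, Oct 27 2034, Nov 26 2034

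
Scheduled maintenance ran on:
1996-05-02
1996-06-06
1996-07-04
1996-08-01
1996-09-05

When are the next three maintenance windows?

Gaps: 35, 28, 28, 35 days — a mix of 28 and 35. Every date is a Thursday.
Each is the 1st Thursday of its month.
October 1996 — 1st Thursday is 1996-10-03.
1st Thursday of November 1996: 1996-11-07.
December 1996 — 1st Thursday is 1996-12-05.

1996-10-03, 1996-11-07, 1996-12-05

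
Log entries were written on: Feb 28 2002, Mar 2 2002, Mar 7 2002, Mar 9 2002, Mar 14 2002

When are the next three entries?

Every event lands on a Thursday or Saturday (gaps cycle 2, 5, 2, 5).
So the schedule is: every Thursday and Saturday.
The following Saturday is Mar 16 2002.
The following Thursday is Mar 21 2002.
The following Saturday is Mar 23 2002.

Mar 16 2002, Mar 21 2002, Mar 23 2002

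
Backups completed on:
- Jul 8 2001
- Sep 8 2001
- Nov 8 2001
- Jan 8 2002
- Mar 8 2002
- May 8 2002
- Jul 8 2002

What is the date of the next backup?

Each date is the 8th; the gaps (62, 61, 61, 59, 61, 61) track the month lengths.
The rule is the 8th of every 2 months.
September 2002: Sep 8 2002.

Sep 8 2002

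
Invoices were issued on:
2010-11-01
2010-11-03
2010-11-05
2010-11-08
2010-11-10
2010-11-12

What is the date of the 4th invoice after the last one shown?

2010-11-22

Gaps: 2, 2, 3, 2, 2 days — not constant, but cyclic with period 3.
The events fall on every Monday, Wednesday and Friday.
Next Monday: 2010-11-15.
The following Wednesday is 2010-11-17.
Next Friday: 2010-11-19.
The following Monday is 2010-11-22.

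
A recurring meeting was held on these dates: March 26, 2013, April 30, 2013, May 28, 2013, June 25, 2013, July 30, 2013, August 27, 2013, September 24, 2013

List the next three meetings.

October 29, 2013; November 26, 2013; December 31, 2013

These are Tuesdays with 35, 28, 28, 35, 28, 28-day gaps.
Each is the final Tuesday of its month — April 30, 2013 is past the 28th, so '4th Tuesday' doesn't fit.
October 2013 ends with Tuesday October 29, 2013.
November 2013 ends with Tuesday November 26, 2013.
December 2013 ends with Tuesday December 31, 2013.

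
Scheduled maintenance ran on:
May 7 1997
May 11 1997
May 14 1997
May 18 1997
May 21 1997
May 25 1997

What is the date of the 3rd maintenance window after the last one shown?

The gap pattern 4, 3, 4, 3, 4 repeats every 2 events.
These are the Wednesdays and Sundays of each week.
The following Wednesday is May 28 1997.
Next Sunday: Jun 1 1997.
Next Wednesday: Jun 4 1997.

Jun 4 1997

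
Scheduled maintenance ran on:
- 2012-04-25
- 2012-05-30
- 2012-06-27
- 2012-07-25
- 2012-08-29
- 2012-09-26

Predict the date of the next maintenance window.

2012-10-31

All Wednesdays; the gaps (35, 28, 28, 35, 28) vary with month length.
This is the last Wednesday of each month.
Last Wednesday of October 2012: 2012-10-31.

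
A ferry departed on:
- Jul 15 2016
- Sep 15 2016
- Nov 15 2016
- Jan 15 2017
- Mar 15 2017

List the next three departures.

May 15 2017, Jul 15 2017, Sep 15 2017

The day-of-month is always 15 (62, 61, 61, 59 days between events).
So this recurs on the 15th of every 2 months.
May 2017: May 15 2017.
July 2017: Jul 15 2017.
September 2017: Sep 15 2017.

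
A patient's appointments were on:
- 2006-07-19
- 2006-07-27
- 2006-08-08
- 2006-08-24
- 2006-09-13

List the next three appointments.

Gaps: 8, 12, 16, 20 days — each gap is 4 larger than the previous one.
Next gap: 24 days. 2006-09-13 + 24 days = 2006-10-07.
Next gap: 28 days. 2006-10-07 + 28 days = 2006-11-04.
Next gap: 32 days. 2006-11-04 + 32 days = 2006-12-06.

2006-10-07, 2006-11-04, 2006-12-06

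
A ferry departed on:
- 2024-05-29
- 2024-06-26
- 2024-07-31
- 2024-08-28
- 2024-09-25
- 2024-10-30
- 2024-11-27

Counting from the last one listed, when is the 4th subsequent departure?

These are Wednesdays with 28, 35, 28, 28, 35, 28-day gaps.
Each is the final Wednesday of its month — 2024-05-29 is past the 28th, so '4th Wednesday' doesn't fit.
Last Wednesday of December 2024: 2024-12-25.
January 2025 ends with Wednesday 2025-01-29.
February 2025 ends with Wednesday 2025-02-26.
Last Wednesday of March 2025: 2025-03-26.

2025-03-26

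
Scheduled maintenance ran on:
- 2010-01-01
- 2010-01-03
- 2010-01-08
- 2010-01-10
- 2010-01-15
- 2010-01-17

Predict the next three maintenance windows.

Gaps: 2, 5, 2, 5, 2 days — not constant, but cyclic with period 2.
The events fall on every Friday and Sunday.
The following Friday is 2010-01-22.
The following Sunday is 2010-01-24.
The following Friday is 2010-01-29.

2010-01-22, 2010-01-24, 2010-01-29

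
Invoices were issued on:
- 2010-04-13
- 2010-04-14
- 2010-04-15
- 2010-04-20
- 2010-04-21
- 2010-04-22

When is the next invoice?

2010-04-27

The gap pattern 1, 1, 5, 1, 1 repeats every 3 events.
These are the Tuesdays, Wednesdays and Thursdays of each week.
The following Tuesday is 2010-04-27.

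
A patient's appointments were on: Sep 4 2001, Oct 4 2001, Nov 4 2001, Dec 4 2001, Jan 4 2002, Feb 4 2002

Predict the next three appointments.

Mar 4 2002, Apr 4 2002, May 4 2002

Gaps: 30, 31, 30, 31, 31 days — not constant. Every event is on the 4th of the month.
Pattern: the 4th of each month.
March 2002: Mar 4 2002.
April 2002: Apr 4 2002.
Next: May 2002 → May 4 2002.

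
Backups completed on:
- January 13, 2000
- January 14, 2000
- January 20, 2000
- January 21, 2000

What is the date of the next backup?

The gap pattern 1, 6, 1 repeats every 2 events.
These are the Thursdays and Fridays of each week.
The following Thursday is January 27, 2000.

January 27, 2000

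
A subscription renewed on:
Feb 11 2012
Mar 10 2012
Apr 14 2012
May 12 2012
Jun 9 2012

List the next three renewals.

Gaps: 28, 35, 28, 28 days — a mix of 28 and 35. Every date is a Saturday.
Each is the 2nd Saturday of its month.
July 2012 — 2nd Saturday is Jul 14 2012.
August 2012 — 2nd Saturday is Aug 11 2012.
September 2012 — 2nd Saturday is Sep 8 2012.

Jul 14 2012, Aug 11 2012, Sep 8 2012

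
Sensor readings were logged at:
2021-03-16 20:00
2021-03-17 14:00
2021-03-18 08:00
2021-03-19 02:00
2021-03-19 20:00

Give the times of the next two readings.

Spacing: 18, 18, 18, 18 h — constant 18 h.
2021-03-19 20:00 + 18 h = 2021-03-20 14:00.
2021-03-20 14:00 + 18 h = 2021-03-21 08:00.

2021-03-20 14:00, 2021-03-21 08:00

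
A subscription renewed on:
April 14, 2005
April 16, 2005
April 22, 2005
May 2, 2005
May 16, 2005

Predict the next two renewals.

June 3, 2005; June 25, 2005

Gaps: 2, 6, 10, 14 days — each gap is 4 larger than the previous one.
Next gap: 18 days. May 16, 2005 + 18 days = June 3, 2005.
Next gap: 22 days. June 3, 2005 + 22 days = June 25, 2005.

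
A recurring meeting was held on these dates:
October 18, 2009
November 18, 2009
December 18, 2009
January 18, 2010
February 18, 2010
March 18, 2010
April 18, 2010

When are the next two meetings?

Gaps: 31, 30, 31, 31, 28, 31 days — not constant. Every event is on the 18th of the month.
Pattern: the 18th of each month.
Next: May 2010 → May 18, 2010.
June 2010: June 18, 2010.

May 18, 2010; June 18, 2010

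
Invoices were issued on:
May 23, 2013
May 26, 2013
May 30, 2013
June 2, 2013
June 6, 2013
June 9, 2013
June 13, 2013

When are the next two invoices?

The gap pattern 3, 4, 3, 4, 3, 4 repeats every 2 events.
These are the Thursdays and Sundays of each week.
Next Sunday: June 16, 2013.
Next Thursday: June 20, 2013.

June 16, 2013; June 20, 2013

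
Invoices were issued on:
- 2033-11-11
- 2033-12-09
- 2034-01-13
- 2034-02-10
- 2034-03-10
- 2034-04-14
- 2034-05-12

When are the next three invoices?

2034-06-09, 2034-07-14, 2034-08-11

All dates are Fridays, 28, 35, 28, 28, 35, 28 days apart.
Specifically, the 2nd Friday of each month.
June 2034 — 2nd Friday is 2034-06-09.
July 2034 — 2nd Friday is 2034-07-14.
2nd Friday of August 2034: 2034-08-11.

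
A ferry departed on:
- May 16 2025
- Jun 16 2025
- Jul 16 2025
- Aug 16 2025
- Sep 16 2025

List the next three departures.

Each date is the 16th; the gaps (31, 30, 31, 31) track the month lengths.
The rule is the 16th of each month.
Next: October 2025 → Oct 16 2025.
November 2025: Nov 16 2025.
December 2025: Dec 16 2025.

Oct 16 2025, Nov 16 2025, Dec 16 2025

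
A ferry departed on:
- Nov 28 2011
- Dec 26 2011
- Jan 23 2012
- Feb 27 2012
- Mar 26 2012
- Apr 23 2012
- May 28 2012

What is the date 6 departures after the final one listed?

All dates are Mondays, 28, 28, 35, 28, 28, 35 days apart.
Specifically, the 4th Monday of each month.
June 2012 — 4th Monday is Jun 25 2012.
4th Monday of July 2012: Jul 23 2012.
4th Monday of August 2012: Aug 27 2012.
September 2012 — 4th Monday is Sep 24 2012.
4th Monday of October 2012: Oct 22 2012.
November 2012 — 4th Monday is Nov 26 2012.

Nov 26 2012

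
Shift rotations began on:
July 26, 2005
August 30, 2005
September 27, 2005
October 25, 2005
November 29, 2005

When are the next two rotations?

December 27, 2005; January 31, 2006

All Tuesdays; the gaps (35, 28, 28, 35) vary with month length.
This is the last Tuesday of each month.
December 2005 ends with Tuesday December 27, 2005.
Last Tuesday of January 2006: January 31, 2006.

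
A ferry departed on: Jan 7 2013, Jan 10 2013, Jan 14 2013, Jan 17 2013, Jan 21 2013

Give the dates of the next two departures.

Gaps: 3, 4, 3, 4 days — not constant, but cyclic with period 2.
The events fall on every Monday and Thursday.
The following Thursday is Jan 24 2013.
Next Monday: Jan 28 2013.

Jan 24 2013, Jan 28 2013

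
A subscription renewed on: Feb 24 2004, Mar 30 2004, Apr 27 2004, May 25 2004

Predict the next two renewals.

These are Tuesdays with 35, 28, 28-day gaps.
Each is the final Tuesday of its month — Mar 30 2004 is past the 28th, so '4th Tuesday' doesn't fit.
Last Tuesday of June 2004: Jun 29 2004.
July 2004 ends with Tuesday Jul 27 2004.

Jun 29 2004, Jul 27 2004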